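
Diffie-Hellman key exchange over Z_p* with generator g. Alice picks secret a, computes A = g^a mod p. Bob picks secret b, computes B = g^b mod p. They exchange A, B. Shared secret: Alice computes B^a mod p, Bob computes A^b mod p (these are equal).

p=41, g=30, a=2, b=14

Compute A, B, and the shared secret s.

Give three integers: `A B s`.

A = 30^2 mod 41  (bits of 2 = 10)
  bit 0 = 1: r = r^2 * 30 mod 41 = 1^2 * 30 = 1*30 = 30
  bit 1 = 0: r = r^2 mod 41 = 30^2 = 39
  -> A = 39
B = 30^14 mod 41  (bits of 14 = 1110)
  bit 0 = 1: r = r^2 * 30 mod 41 = 1^2 * 30 = 1*30 = 30
  bit 1 = 1: r = r^2 * 30 mod 41 = 30^2 * 30 = 39*30 = 22
  bit 2 = 1: r = r^2 * 30 mod 41 = 22^2 * 30 = 33*30 = 6
  bit 3 = 0: r = r^2 mod 41 = 6^2 = 36
  -> B = 36
s = B^a = 36^2 mod 41  (bits of 2 = 10)
  bit 0 = 1: r = r^2 * 36 mod 41 = 1^2 * 36 = 1*36 = 36
  bit 1 = 0: r = r^2 mod 41 = 36^2 = 25
  -> s = B^a = 25

Answer: 39 36 25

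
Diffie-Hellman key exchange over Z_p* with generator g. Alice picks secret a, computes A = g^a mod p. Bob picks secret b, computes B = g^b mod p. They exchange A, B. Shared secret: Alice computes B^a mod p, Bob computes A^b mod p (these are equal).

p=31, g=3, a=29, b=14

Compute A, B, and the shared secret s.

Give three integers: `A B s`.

A = 3^29 mod 31  (bits of 29 = 11101)
  bit 0 = 1: r = r^2 * 3 mod 31 = 1^2 * 3 = 1*3 = 3
  bit 1 = 1: r = r^2 * 3 mod 31 = 3^2 * 3 = 9*3 = 27
  bit 2 = 1: r = r^2 * 3 mod 31 = 27^2 * 3 = 16*3 = 17
  bit 3 = 0: r = r^2 mod 31 = 17^2 = 10
  bit 4 = 1: r = r^2 * 3 mod 31 = 10^2 * 3 = 7*3 = 21
  -> A = 21
B = 3^14 mod 31  (bits of 14 = 1110)
  bit 0 = 1: r = r^2 * 3 mod 31 = 1^2 * 3 = 1*3 = 3
  bit 1 = 1: r = r^2 * 3 mod 31 = 3^2 * 3 = 9*3 = 27
  bit 2 = 1: r = r^2 * 3 mod 31 = 27^2 * 3 = 16*3 = 17
  bit 3 = 0: r = r^2 mod 31 = 17^2 = 10
  -> B = 10
s = B^a = 10^29 mod 31  (bits of 29 = 11101)
  bit 0 = 1: r = r^2 * 10 mod 31 = 1^2 * 10 = 1*10 = 10
  bit 1 = 1: r = r^2 * 10 mod 31 = 10^2 * 10 = 7*10 = 8
  bit 2 = 1: r = r^2 * 10 mod 31 = 8^2 * 10 = 2*10 = 20
  bit 3 = 0: r = r^2 mod 31 = 20^2 = 28
  bit 4 = 1: r = r^2 * 10 mod 31 = 28^2 * 10 = 9*10 = 28
  -> s = B^a = 28

Answer: 21 10 28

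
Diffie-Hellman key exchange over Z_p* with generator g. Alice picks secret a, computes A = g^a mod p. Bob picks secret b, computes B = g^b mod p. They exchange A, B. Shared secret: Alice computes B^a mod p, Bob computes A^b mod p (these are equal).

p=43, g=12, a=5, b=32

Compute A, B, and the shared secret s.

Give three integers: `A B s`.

Answer: 34 17 40

Derivation:
A = 12^5 mod 43  (bits of 5 = 101)
  bit 0 = 1: r = r^2 * 12 mod 43 = 1^2 * 12 = 1*12 = 12
  bit 1 = 0: r = r^2 mod 43 = 12^2 = 15
  bit 2 = 1: r = r^2 * 12 mod 43 = 15^2 * 12 = 10*12 = 34
  -> A = 34
B = 12^32 mod 43  (bits of 32 = 100000)
  bit 0 = 1: r = r^2 * 12 mod 43 = 1^2 * 12 = 1*12 = 12
  bit 1 = 0: r = r^2 mod 43 = 12^2 = 15
  bit 2 = 0: r = r^2 mod 43 = 15^2 = 10
  bit 3 = 0: r = r^2 mod 43 = 10^2 = 14
  bit 4 = 0: r = r^2 mod 43 = 14^2 = 24
  bit 5 = 0: r = r^2 mod 43 = 24^2 = 17
  -> B = 17
s = B^a = 17^5 mod 43  (bits of 5 = 101)
  bit 0 = 1: r = r^2 * 17 mod 43 = 1^2 * 17 = 1*17 = 17
  bit 1 = 0: r = r^2 mod 43 = 17^2 = 31
  bit 2 = 1: r = r^2 * 17 mod 43 = 31^2 * 17 = 15*17 = 40
  -> s = B^a = 40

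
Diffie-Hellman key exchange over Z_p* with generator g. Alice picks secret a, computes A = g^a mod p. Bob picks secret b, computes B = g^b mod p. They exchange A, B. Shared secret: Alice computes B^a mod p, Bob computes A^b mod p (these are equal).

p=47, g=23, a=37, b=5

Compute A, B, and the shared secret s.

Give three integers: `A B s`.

A = 23^37 mod 47  (bits of 37 = 100101)
  bit 0 = 1: r = r^2 * 23 mod 47 = 1^2 * 23 = 1*23 = 23
  bit 1 = 0: r = r^2 mod 47 = 23^2 = 12
  bit 2 = 0: r = r^2 mod 47 = 12^2 = 3
  bit 3 = 1: r = r^2 * 23 mod 47 = 3^2 * 23 = 9*23 = 19
  bit 4 = 0: r = r^2 mod 47 = 19^2 = 32
  bit 5 = 1: r = r^2 * 23 mod 47 = 32^2 * 23 = 37*23 = 5
  -> A = 5
B = 23^5 mod 47  (bits of 5 = 101)
  bit 0 = 1: r = r^2 * 23 mod 47 = 1^2 * 23 = 1*23 = 23
  bit 1 = 0: r = r^2 mod 47 = 23^2 = 12
  bit 2 = 1: r = r^2 * 23 mod 47 = 12^2 * 23 = 3*23 = 22
  -> B = 22
s = B^a = 22^37 mod 47  (bits of 37 = 100101)
  bit 0 = 1: r = r^2 * 22 mod 47 = 1^2 * 22 = 1*22 = 22
  bit 1 = 0: r = r^2 mod 47 = 22^2 = 14
  bit 2 = 0: r = r^2 mod 47 = 14^2 = 8
  bit 3 = 1: r = r^2 * 22 mod 47 = 8^2 * 22 = 17*22 = 45
  bit 4 = 0: r = r^2 mod 47 = 45^2 = 4
  bit 5 = 1: r = r^2 * 22 mod 47 = 4^2 * 22 = 16*22 = 23
  -> s = B^a = 23

Answer: 5 22 23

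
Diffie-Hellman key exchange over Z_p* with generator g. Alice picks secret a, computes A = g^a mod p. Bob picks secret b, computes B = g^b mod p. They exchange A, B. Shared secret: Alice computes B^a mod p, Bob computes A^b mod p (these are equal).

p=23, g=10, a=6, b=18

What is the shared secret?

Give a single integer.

Answer: 3

Derivation:
A = 10^6 mod 23  (bits of 6 = 110)
  bit 0 = 1: r = r^2 * 10 mod 23 = 1^2 * 10 = 1*10 = 10
  bit 1 = 1: r = r^2 * 10 mod 23 = 10^2 * 10 = 8*10 = 11
  bit 2 = 0: r = r^2 mod 23 = 11^2 = 6
  -> A = 6
B = 10^18 mod 23  (bits of 18 = 10010)
  bit 0 = 1: r = r^2 * 10 mod 23 = 1^2 * 10 = 1*10 = 10
  bit 1 = 0: r = r^2 mod 23 = 10^2 = 8
  bit 2 = 0: r = r^2 mod 23 = 8^2 = 18
  bit 3 = 1: r = r^2 * 10 mod 23 = 18^2 * 10 = 2*10 = 20
  bit 4 = 0: r = r^2 mod 23 = 20^2 = 9
  -> B = 9
s = B^a = 9^6 mod 23  (bits of 6 = 110)
  bit 0 = 1: r = r^2 * 9 mod 23 = 1^2 * 9 = 1*9 = 9
  bit 1 = 1: r = r^2 * 9 mod 23 = 9^2 * 9 = 12*9 = 16
  bit 2 = 0: r = r^2 mod 23 = 16^2 = 3
  -> s = B^a = 3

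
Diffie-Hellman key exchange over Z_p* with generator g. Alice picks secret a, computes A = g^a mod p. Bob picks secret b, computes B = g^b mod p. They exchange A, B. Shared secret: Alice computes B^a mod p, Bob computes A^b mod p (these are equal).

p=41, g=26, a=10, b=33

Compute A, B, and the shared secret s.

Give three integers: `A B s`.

A = 26^10 mod 41  (bits of 10 = 1010)
  bit 0 = 1: r = r^2 * 26 mod 41 = 1^2 * 26 = 1*26 = 26
  bit 1 = 0: r = r^2 mod 41 = 26^2 = 20
  bit 2 = 1: r = r^2 * 26 mod 41 = 20^2 * 26 = 31*26 = 27
  bit 3 = 0: r = r^2 mod 41 = 27^2 = 32
  -> A = 32
B = 26^33 mod 41  (bits of 33 = 100001)
  bit 0 = 1: r = r^2 * 26 mod 41 = 1^2 * 26 = 1*26 = 26
  bit 1 = 0: r = r^2 mod 41 = 26^2 = 20
  bit 2 = 0: r = r^2 mod 41 = 20^2 = 31
  bit 3 = 0: r = r^2 mod 41 = 31^2 = 18
  bit 4 = 0: r = r^2 mod 41 = 18^2 = 37
  bit 5 = 1: r = r^2 * 26 mod 41 = 37^2 * 26 = 16*26 = 6
  -> B = 6
s = B^a = 6^10 mod 41  (bits of 10 = 1010)
  bit 0 = 1: r = r^2 * 6 mod 41 = 1^2 * 6 = 1*6 = 6
  bit 1 = 0: r = r^2 mod 41 = 6^2 = 36
  bit 2 = 1: r = r^2 * 6 mod 41 = 36^2 * 6 = 25*6 = 27
  bit 3 = 0: r = r^2 mod 41 = 27^2 = 32
  -> s = B^a = 32

Answer: 32 6 32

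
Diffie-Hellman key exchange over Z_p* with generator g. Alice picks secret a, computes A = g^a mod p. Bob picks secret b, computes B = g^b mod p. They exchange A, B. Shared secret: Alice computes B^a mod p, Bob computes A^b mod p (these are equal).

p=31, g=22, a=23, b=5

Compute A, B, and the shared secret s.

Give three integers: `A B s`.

A = 22^23 mod 31  (bits of 23 = 10111)
  bit 0 = 1: r = r^2 * 22 mod 31 = 1^2 * 22 = 1*22 = 22
  bit 1 = 0: r = r^2 mod 31 = 22^2 = 19
  bit 2 = 1: r = r^2 * 22 mod 31 = 19^2 * 22 = 20*22 = 6
  bit 3 = 1: r = r^2 * 22 mod 31 = 6^2 * 22 = 5*22 = 17
  bit 4 = 1: r = r^2 * 22 mod 31 = 17^2 * 22 = 10*22 = 3
  -> A = 3
B = 22^5 mod 31  (bits of 5 = 101)
  bit 0 = 1: r = r^2 * 22 mod 31 = 1^2 * 22 = 1*22 = 22
  bit 1 = 0: r = r^2 mod 31 = 22^2 = 19
  bit 2 = 1: r = r^2 * 22 mod 31 = 19^2 * 22 = 20*22 = 6
  -> B = 6
s = B^a = 6^23 mod 31  (bits of 23 = 10111)
  bit 0 = 1: r = r^2 * 6 mod 31 = 1^2 * 6 = 1*6 = 6
  bit 1 = 0: r = r^2 mod 31 = 6^2 = 5
  bit 2 = 1: r = r^2 * 6 mod 31 = 5^2 * 6 = 25*6 = 26
  bit 3 = 1: r = r^2 * 6 mod 31 = 26^2 * 6 = 25*6 = 26
  bit 4 = 1: r = r^2 * 6 mod 31 = 26^2 * 6 = 25*6 = 26
  -> s = B^a = 26

Answer: 3 6 26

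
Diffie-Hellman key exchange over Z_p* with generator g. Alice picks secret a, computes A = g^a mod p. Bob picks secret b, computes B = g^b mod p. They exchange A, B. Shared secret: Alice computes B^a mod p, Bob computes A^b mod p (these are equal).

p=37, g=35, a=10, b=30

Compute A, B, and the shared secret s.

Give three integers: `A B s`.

Answer: 25 11 26

Derivation:
A = 35^10 mod 37  (bits of 10 = 1010)
  bit 0 = 1: r = r^2 * 35 mod 37 = 1^2 * 35 = 1*35 = 35
  bit 1 = 0: r = r^2 mod 37 = 35^2 = 4
  bit 2 = 1: r = r^2 * 35 mod 37 = 4^2 * 35 = 16*35 = 5
  bit 3 = 0: r = r^2 mod 37 = 5^2 = 25
  -> A = 25
B = 35^30 mod 37  (bits of 30 = 11110)
  bit 0 = 1: r = r^2 * 35 mod 37 = 1^2 * 35 = 1*35 = 35
  bit 1 = 1: r = r^2 * 35 mod 37 = 35^2 * 35 = 4*35 = 29
  bit 2 = 1: r = r^2 * 35 mod 37 = 29^2 * 35 = 27*35 = 20
  bit 3 = 1: r = r^2 * 35 mod 37 = 20^2 * 35 = 30*35 = 14
  bit 4 = 0: r = r^2 mod 37 = 14^2 = 11
  -> B = 11
s = B^a = 11^10 mod 37  (bits of 10 = 1010)
  bit 0 = 1: r = r^2 * 11 mod 37 = 1^2 * 11 = 1*11 = 11
  bit 1 = 0: r = r^2 mod 37 = 11^2 = 10
  bit 2 = 1: r = r^2 * 11 mod 37 = 10^2 * 11 = 26*11 = 27
  bit 3 = 0: r = r^2 mod 37 = 27^2 = 26
  -> s = B^a = 26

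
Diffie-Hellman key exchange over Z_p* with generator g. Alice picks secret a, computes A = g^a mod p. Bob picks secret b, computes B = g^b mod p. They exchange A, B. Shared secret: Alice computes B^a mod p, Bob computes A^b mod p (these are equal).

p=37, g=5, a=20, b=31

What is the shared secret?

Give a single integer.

A = 5^20 mod 37  (bits of 20 = 10100)
  bit 0 = 1: r = r^2 * 5 mod 37 = 1^2 * 5 = 1*5 = 5
  bit 1 = 0: r = r^2 mod 37 = 5^2 = 25
  bit 2 = 1: r = r^2 * 5 mod 37 = 25^2 * 5 = 33*5 = 17
  bit 3 = 0: r = r^2 mod 37 = 17^2 = 30
  bit 4 = 0: r = r^2 mod 37 = 30^2 = 12
  -> A = 12
B = 5^31 mod 37  (bits of 31 = 11111)
  bit 0 = 1: r = r^2 * 5 mod 37 = 1^2 * 5 = 1*5 = 5
  bit 1 = 1: r = r^2 * 5 mod 37 = 5^2 * 5 = 25*5 = 14
  bit 2 = 1: r = r^2 * 5 mod 37 = 14^2 * 5 = 11*5 = 18
  bit 3 = 1: r = r^2 * 5 mod 37 = 18^2 * 5 = 28*5 = 29
  bit 4 = 1: r = r^2 * 5 mod 37 = 29^2 * 5 = 27*5 = 24
  -> B = 24
s = B^a = 24^20 mod 37  (bits of 20 = 10100)
  bit 0 = 1: r = r^2 * 24 mod 37 = 1^2 * 24 = 1*24 = 24
  bit 1 = 0: r = r^2 mod 37 = 24^2 = 21
  bit 2 = 1: r = r^2 * 24 mod 37 = 21^2 * 24 = 34*24 = 2
  bit 3 = 0: r = r^2 mod 37 = 2^2 = 4
  bit 4 = 0: r = r^2 mod 37 = 4^2 = 16
  -> s = B^a = 16

Answer: 16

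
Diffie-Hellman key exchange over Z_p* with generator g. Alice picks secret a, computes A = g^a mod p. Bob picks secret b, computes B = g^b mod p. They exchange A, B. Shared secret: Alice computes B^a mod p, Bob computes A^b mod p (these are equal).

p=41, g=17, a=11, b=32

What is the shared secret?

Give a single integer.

Answer: 18

Derivation:
A = 17^11 mod 41  (bits of 11 = 1011)
  bit 0 = 1: r = r^2 * 17 mod 41 = 1^2 * 17 = 1*17 = 17
  bit 1 = 0: r = r^2 mod 41 = 17^2 = 2
  bit 2 = 1: r = r^2 * 17 mod 41 = 2^2 * 17 = 4*17 = 27
  bit 3 = 1: r = r^2 * 17 mod 41 = 27^2 * 17 = 32*17 = 11
  -> A = 11
B = 17^32 mod 41  (bits of 32 = 100000)
  bit 0 = 1: r = r^2 * 17 mod 41 = 1^2 * 17 = 1*17 = 17
  bit 1 = 0: r = r^2 mod 41 = 17^2 = 2
  bit 2 = 0: r = r^2 mod 41 = 2^2 = 4
  bit 3 = 0: r = r^2 mod 41 = 4^2 = 16
  bit 4 = 0: r = r^2 mod 41 = 16^2 = 10
  bit 5 = 0: r = r^2 mod 41 = 10^2 = 18
  -> B = 18
s = B^a = 18^11 mod 41  (bits of 11 = 1011)
  bit 0 = 1: r = r^2 * 18 mod 41 = 1^2 * 18 = 1*18 = 18
  bit 1 = 0: r = r^2 mod 41 = 18^2 = 37
  bit 2 = 1: r = r^2 * 18 mod 41 = 37^2 * 18 = 16*18 = 1
  bit 3 = 1: r = r^2 * 18 mod 41 = 1^2 * 18 = 1*18 = 18
  -> s = B^a = 18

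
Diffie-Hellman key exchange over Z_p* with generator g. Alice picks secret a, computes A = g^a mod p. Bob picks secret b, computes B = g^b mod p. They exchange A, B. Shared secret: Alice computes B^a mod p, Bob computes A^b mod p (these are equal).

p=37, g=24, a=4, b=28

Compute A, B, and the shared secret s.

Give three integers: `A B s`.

A = 24^4 mod 37  (bits of 4 = 100)
  bit 0 = 1: r = r^2 * 24 mod 37 = 1^2 * 24 = 1*24 = 24
  bit 1 = 0: r = r^2 mod 37 = 24^2 = 21
  bit 2 = 0: r = r^2 mod 37 = 21^2 = 34
  -> A = 34
B = 24^28 mod 37  (bits of 28 = 11100)
  bit 0 = 1: r = r^2 * 24 mod 37 = 1^2 * 24 = 1*24 = 24
  bit 1 = 1: r = r^2 * 24 mod 37 = 24^2 * 24 = 21*24 = 23
  bit 2 = 1: r = r^2 * 24 mod 37 = 23^2 * 24 = 11*24 = 5
  bit 3 = 0: r = r^2 mod 37 = 5^2 = 25
  bit 4 = 0: r = r^2 mod 37 = 25^2 = 33
  -> B = 33
s = B^a = 33^4 mod 37  (bits of 4 = 100)
  bit 0 = 1: r = r^2 * 33 mod 37 = 1^2 * 33 = 1*33 = 33
  bit 1 = 0: r = r^2 mod 37 = 33^2 = 16
  bit 2 = 0: r = r^2 mod 37 = 16^2 = 34
  -> s = B^a = 34

Answer: 34 33 34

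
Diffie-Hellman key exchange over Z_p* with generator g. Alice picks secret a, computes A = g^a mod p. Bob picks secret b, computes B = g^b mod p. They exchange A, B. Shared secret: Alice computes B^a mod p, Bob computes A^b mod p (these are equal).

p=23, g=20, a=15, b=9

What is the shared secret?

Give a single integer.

Answer: 19

Derivation:
A = 20^15 mod 23  (bits of 15 = 1111)
  bit 0 = 1: r = r^2 * 20 mod 23 = 1^2 * 20 = 1*20 = 20
  bit 1 = 1: r = r^2 * 20 mod 23 = 20^2 * 20 = 9*20 = 19
  bit 2 = 1: r = r^2 * 20 mod 23 = 19^2 * 20 = 16*20 = 21
  bit 3 = 1: r = r^2 * 20 mod 23 = 21^2 * 20 = 4*20 = 11
  -> A = 11
B = 20^9 mod 23  (bits of 9 = 1001)
  bit 0 = 1: r = r^2 * 20 mod 23 = 1^2 * 20 = 1*20 = 20
  bit 1 = 0: r = r^2 mod 23 = 20^2 = 9
  bit 2 = 0: r = r^2 mod 23 = 9^2 = 12
  bit 3 = 1: r = r^2 * 20 mod 23 = 12^2 * 20 = 6*20 = 5
  -> B = 5
s = B^a = 5^15 mod 23  (bits of 15 = 1111)
  bit 0 = 1: r = r^2 * 5 mod 23 = 1^2 * 5 = 1*5 = 5
  bit 1 = 1: r = r^2 * 5 mod 23 = 5^2 * 5 = 2*5 = 10
  bit 2 = 1: r = r^2 * 5 mod 23 = 10^2 * 5 = 8*5 = 17
  bit 3 = 1: r = r^2 * 5 mod 23 = 17^2 * 5 = 13*5 = 19
  -> s = B^a = 19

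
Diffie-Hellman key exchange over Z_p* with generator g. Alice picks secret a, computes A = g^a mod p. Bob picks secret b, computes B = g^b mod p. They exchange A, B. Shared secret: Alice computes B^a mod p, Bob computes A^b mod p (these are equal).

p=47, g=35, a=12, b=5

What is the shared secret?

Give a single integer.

A = 35^12 mod 47  (bits of 12 = 1100)
  bit 0 = 1: r = r^2 * 35 mod 47 = 1^2 * 35 = 1*35 = 35
  bit 1 = 1: r = r^2 * 35 mod 47 = 35^2 * 35 = 3*35 = 11
  bit 2 = 0: r = r^2 mod 47 = 11^2 = 27
  bit 3 = 0: r = r^2 mod 47 = 27^2 = 24
  -> A = 24
B = 35^5 mod 47  (bits of 5 = 101)
  bit 0 = 1: r = r^2 * 35 mod 47 = 1^2 * 35 = 1*35 = 35
  bit 1 = 0: r = r^2 mod 47 = 35^2 = 3
  bit 2 = 1: r = r^2 * 35 mod 47 = 3^2 * 35 = 9*35 = 33
  -> B = 33
s = B^a = 33^12 mod 47  (bits of 12 = 1100)
  bit 0 = 1: r = r^2 * 33 mod 47 = 1^2 * 33 = 1*33 = 33
  bit 1 = 1: r = r^2 * 33 mod 47 = 33^2 * 33 = 8*33 = 29
  bit 2 = 0: r = r^2 mod 47 = 29^2 = 42
  bit 3 = 0: r = r^2 mod 47 = 42^2 = 25
  -> s = B^a = 25

Answer: 25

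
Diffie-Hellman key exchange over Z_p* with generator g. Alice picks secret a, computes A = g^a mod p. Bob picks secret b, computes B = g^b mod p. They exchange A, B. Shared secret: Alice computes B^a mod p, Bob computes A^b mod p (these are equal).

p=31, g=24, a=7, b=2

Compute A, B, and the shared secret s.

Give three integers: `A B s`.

A = 24^7 mod 31  (bits of 7 = 111)
  bit 0 = 1: r = r^2 * 24 mod 31 = 1^2 * 24 = 1*24 = 24
  bit 1 = 1: r = r^2 * 24 mod 31 = 24^2 * 24 = 18*24 = 29
  bit 2 = 1: r = r^2 * 24 mod 31 = 29^2 * 24 = 4*24 = 3
  -> A = 3
B = 24^2 mod 31  (bits of 2 = 10)
  bit 0 = 1: r = r^2 * 24 mod 31 = 1^2 * 24 = 1*24 = 24
  bit 1 = 0: r = r^2 mod 31 = 24^2 = 18
  -> B = 18
s = B^a = 18^7 mod 31  (bits of 7 = 111)
  bit 0 = 1: r = r^2 * 18 mod 31 = 1^2 * 18 = 1*18 = 18
  bit 1 = 1: r = r^2 * 18 mod 31 = 18^2 * 18 = 14*18 = 4
  bit 2 = 1: r = r^2 * 18 mod 31 = 4^2 * 18 = 16*18 = 9
  -> s = B^a = 9

Answer: 3 18 9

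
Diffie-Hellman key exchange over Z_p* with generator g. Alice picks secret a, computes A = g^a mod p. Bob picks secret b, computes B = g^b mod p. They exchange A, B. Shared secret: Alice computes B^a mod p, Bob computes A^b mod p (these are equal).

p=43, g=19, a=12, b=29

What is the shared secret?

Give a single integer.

Answer: 35

Derivation:
A = 19^12 mod 43  (bits of 12 = 1100)
  bit 0 = 1: r = r^2 * 19 mod 43 = 1^2 * 19 = 1*19 = 19
  bit 1 = 1: r = r^2 * 19 mod 43 = 19^2 * 19 = 17*19 = 22
  bit 2 = 0: r = r^2 mod 43 = 22^2 = 11
  bit 3 = 0: r = r^2 mod 43 = 11^2 = 35
  -> A = 35
B = 19^29 mod 43  (bits of 29 = 11101)
  bit 0 = 1: r = r^2 * 19 mod 43 = 1^2 * 19 = 1*19 = 19
  bit 1 = 1: r = r^2 * 19 mod 43 = 19^2 * 19 = 17*19 = 22
  bit 2 = 1: r = r^2 * 19 mod 43 = 22^2 * 19 = 11*19 = 37
  bit 3 = 0: r = r^2 mod 43 = 37^2 = 36
  bit 4 = 1: r = r^2 * 19 mod 43 = 36^2 * 19 = 6*19 = 28
  -> B = 28
s = B^a = 28^12 mod 43  (bits of 12 = 1100)
  bit 0 = 1: r = r^2 * 28 mod 43 = 1^2 * 28 = 1*28 = 28
  bit 1 = 1: r = r^2 * 28 mod 43 = 28^2 * 28 = 10*28 = 22
  bit 2 = 0: r = r^2 mod 43 = 22^2 = 11
  bit 3 = 0: r = r^2 mod 43 = 11^2 = 35
  -> s = B^a = 35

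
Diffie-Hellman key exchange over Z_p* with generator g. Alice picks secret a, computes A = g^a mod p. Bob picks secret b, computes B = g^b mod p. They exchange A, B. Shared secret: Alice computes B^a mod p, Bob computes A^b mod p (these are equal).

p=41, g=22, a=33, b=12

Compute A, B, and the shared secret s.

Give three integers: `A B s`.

A = 22^33 mod 41  (bits of 33 = 100001)
  bit 0 = 1: r = r^2 * 22 mod 41 = 1^2 * 22 = 1*22 = 22
  bit 1 = 0: r = r^2 mod 41 = 22^2 = 33
  bit 2 = 0: r = r^2 mod 41 = 33^2 = 23
  bit 3 = 0: r = r^2 mod 41 = 23^2 = 37
  bit 4 = 0: r = r^2 mod 41 = 37^2 = 16
  bit 5 = 1: r = r^2 * 22 mod 41 = 16^2 * 22 = 10*22 = 15
  -> A = 15
B = 22^12 mod 41  (bits of 12 = 1100)
  bit 0 = 1: r = r^2 * 22 mod 41 = 1^2 * 22 = 1*22 = 22
  bit 1 = 1: r = r^2 * 22 mod 41 = 22^2 * 22 = 33*22 = 29
  bit 2 = 0: r = r^2 mod 41 = 29^2 = 21
  bit 3 = 0: r = r^2 mod 41 = 21^2 = 31
  -> B = 31
s = B^a = 31^33 mod 41  (bits of 33 = 100001)
  bit 0 = 1: r = r^2 * 31 mod 41 = 1^2 * 31 = 1*31 = 31
  bit 1 = 0: r = r^2 mod 41 = 31^2 = 18
  bit 2 = 0: r = r^2 mod 41 = 18^2 = 37
  bit 3 = 0: r = r^2 mod 41 = 37^2 = 16
  bit 4 = 0: r = r^2 mod 41 = 16^2 = 10
  bit 5 = 1: r = r^2 * 31 mod 41 = 10^2 * 31 = 18*31 = 25
  -> s = B^a = 25

Answer: 15 31 25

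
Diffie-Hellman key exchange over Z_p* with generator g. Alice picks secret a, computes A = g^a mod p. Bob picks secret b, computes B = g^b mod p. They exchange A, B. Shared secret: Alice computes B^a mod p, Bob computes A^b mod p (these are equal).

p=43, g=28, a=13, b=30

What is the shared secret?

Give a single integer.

Answer: 35

Derivation:
A = 28^13 mod 43  (bits of 13 = 1101)
  bit 0 = 1: r = r^2 * 28 mod 43 = 1^2 * 28 = 1*28 = 28
  bit 1 = 1: r = r^2 * 28 mod 43 = 28^2 * 28 = 10*28 = 22
  bit 2 = 0: r = r^2 mod 43 = 22^2 = 11
  bit 3 = 1: r = r^2 * 28 mod 43 = 11^2 * 28 = 35*28 = 34
  -> A = 34
B = 28^30 mod 43  (bits of 30 = 11110)
  bit 0 = 1: r = r^2 * 28 mod 43 = 1^2 * 28 = 1*28 = 28
  bit 1 = 1: r = r^2 * 28 mod 43 = 28^2 * 28 = 10*28 = 22
  bit 2 = 1: r = r^2 * 28 mod 43 = 22^2 * 28 = 11*28 = 7
  bit 3 = 1: r = r^2 * 28 mod 43 = 7^2 * 28 = 6*28 = 39
  bit 4 = 0: r = r^2 mod 43 = 39^2 = 16
  -> B = 16
s = B^a = 16^13 mod 43  (bits of 13 = 1101)
  bit 0 = 1: r = r^2 * 16 mod 43 = 1^2 * 16 = 1*16 = 16
  bit 1 = 1: r = r^2 * 16 mod 43 = 16^2 * 16 = 41*16 = 11
  bit 2 = 0: r = r^2 mod 43 = 11^2 = 35
  bit 3 = 1: r = r^2 * 16 mod 43 = 35^2 * 16 = 21*16 = 35
  -> s = B^a = 35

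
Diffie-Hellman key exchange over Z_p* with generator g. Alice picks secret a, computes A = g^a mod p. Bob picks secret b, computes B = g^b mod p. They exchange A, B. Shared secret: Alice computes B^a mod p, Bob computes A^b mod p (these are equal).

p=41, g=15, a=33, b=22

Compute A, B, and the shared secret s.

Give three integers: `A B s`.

Answer: 35 21 5

Derivation:
A = 15^33 mod 41  (bits of 33 = 100001)
  bit 0 = 1: r = r^2 * 15 mod 41 = 1^2 * 15 = 1*15 = 15
  bit 1 = 0: r = r^2 mod 41 = 15^2 = 20
  bit 2 = 0: r = r^2 mod 41 = 20^2 = 31
  bit 3 = 0: r = r^2 mod 41 = 31^2 = 18
  bit 4 = 0: r = r^2 mod 41 = 18^2 = 37
  bit 5 = 1: r = r^2 * 15 mod 41 = 37^2 * 15 = 16*15 = 35
  -> A = 35
B = 15^22 mod 41  (bits of 22 = 10110)
  bit 0 = 1: r = r^2 * 15 mod 41 = 1^2 * 15 = 1*15 = 15
  bit 1 = 0: r = r^2 mod 41 = 15^2 = 20
  bit 2 = 1: r = r^2 * 15 mod 41 = 20^2 * 15 = 31*15 = 14
  bit 3 = 1: r = r^2 * 15 mod 41 = 14^2 * 15 = 32*15 = 29
  bit 4 = 0: r = r^2 mod 41 = 29^2 = 21
  -> B = 21
s = B^a = 21^33 mod 41  (bits of 33 = 100001)
  bit 0 = 1: r = r^2 * 21 mod 41 = 1^2 * 21 = 1*21 = 21
  bit 1 = 0: r = r^2 mod 41 = 21^2 = 31
  bit 2 = 0: r = r^2 mod 41 = 31^2 = 18
  bit 3 = 0: r = r^2 mod 41 = 18^2 = 37
  bit 4 = 0: r = r^2 mod 41 = 37^2 = 16
  bit 5 = 1: r = r^2 * 21 mod 41 = 16^2 * 21 = 10*21 = 5
  -> s = B^a = 5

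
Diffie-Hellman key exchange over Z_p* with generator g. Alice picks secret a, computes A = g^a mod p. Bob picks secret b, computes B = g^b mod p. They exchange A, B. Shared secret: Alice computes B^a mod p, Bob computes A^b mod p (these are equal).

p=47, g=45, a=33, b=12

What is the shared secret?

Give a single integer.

A = 45^33 mod 47  (bits of 33 = 100001)
  bit 0 = 1: r = r^2 * 45 mod 47 = 1^2 * 45 = 1*45 = 45
  bit 1 = 0: r = r^2 mod 47 = 45^2 = 4
  bit 2 = 0: r = r^2 mod 47 = 4^2 = 16
  bit 3 = 0: r = r^2 mod 47 = 16^2 = 21
  bit 4 = 0: r = r^2 mod 47 = 21^2 = 18
  bit 5 = 1: r = r^2 * 45 mod 47 = 18^2 * 45 = 42*45 = 10
  -> A = 10
B = 45^12 mod 47  (bits of 12 = 1100)
  bit 0 = 1: r = r^2 * 45 mod 47 = 1^2 * 45 = 1*45 = 45
  bit 1 = 1: r = r^2 * 45 mod 47 = 45^2 * 45 = 4*45 = 39
  bit 2 = 0: r = r^2 mod 47 = 39^2 = 17
  bit 3 = 0: r = r^2 mod 47 = 17^2 = 7
  -> B = 7
s = B^a = 7^33 mod 47  (bits of 33 = 100001)
  bit 0 = 1: r = r^2 * 7 mod 47 = 1^2 * 7 = 1*7 = 7
  bit 1 = 0: r = r^2 mod 47 = 7^2 = 2
  bit 2 = 0: r = r^2 mod 47 = 2^2 = 4
  bit 3 = 0: r = r^2 mod 47 = 4^2 = 16
  bit 4 = 0: r = r^2 mod 47 = 16^2 = 21
  bit 5 = 1: r = r^2 * 7 mod 47 = 21^2 * 7 = 18*7 = 32
  -> s = B^a = 32

Answer: 32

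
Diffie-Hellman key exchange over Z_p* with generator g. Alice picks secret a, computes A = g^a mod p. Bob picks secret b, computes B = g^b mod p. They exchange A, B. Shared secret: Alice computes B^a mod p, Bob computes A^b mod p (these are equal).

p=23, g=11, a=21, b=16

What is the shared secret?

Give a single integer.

Answer: 9

Derivation:
A = 11^21 mod 23  (bits of 21 = 10101)
  bit 0 = 1: r = r^2 * 11 mod 23 = 1^2 * 11 = 1*11 = 11
  bit 1 = 0: r = r^2 mod 23 = 11^2 = 6
  bit 2 = 1: r = r^2 * 11 mod 23 = 6^2 * 11 = 13*11 = 5
  bit 3 = 0: r = r^2 mod 23 = 5^2 = 2
  bit 4 = 1: r = r^2 * 11 mod 23 = 2^2 * 11 = 4*11 = 21
  -> A = 21
B = 11^16 mod 23  (bits of 16 = 10000)
  bit 0 = 1: r = r^2 * 11 mod 23 = 1^2 * 11 = 1*11 = 11
  bit 1 = 0: r = r^2 mod 23 = 11^2 = 6
  bit 2 = 0: r = r^2 mod 23 = 6^2 = 13
  bit 3 = 0: r = r^2 mod 23 = 13^2 = 8
  bit 4 = 0: r = r^2 mod 23 = 8^2 = 18
  -> B = 18
s = B^a = 18^21 mod 23  (bits of 21 = 10101)
  bit 0 = 1: r = r^2 * 18 mod 23 = 1^2 * 18 = 1*18 = 18
  bit 1 = 0: r = r^2 mod 23 = 18^2 = 2
  bit 2 = 1: r = r^2 * 18 mod 23 = 2^2 * 18 = 4*18 = 3
  bit 3 = 0: r = r^2 mod 23 = 3^2 = 9
  bit 4 = 1: r = r^2 * 18 mod 23 = 9^2 * 18 = 12*18 = 9
  -> s = B^a = 9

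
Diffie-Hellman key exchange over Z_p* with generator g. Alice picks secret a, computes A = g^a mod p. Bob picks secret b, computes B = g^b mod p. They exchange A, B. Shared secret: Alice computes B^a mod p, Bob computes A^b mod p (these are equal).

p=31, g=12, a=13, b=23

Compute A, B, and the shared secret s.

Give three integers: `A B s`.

A = 12^13 mod 31  (bits of 13 = 1101)
  bit 0 = 1: r = r^2 * 12 mod 31 = 1^2 * 12 = 1*12 = 12
  bit 1 = 1: r = r^2 * 12 mod 31 = 12^2 * 12 = 20*12 = 23
  bit 2 = 0: r = r^2 mod 31 = 23^2 = 2
  bit 3 = 1: r = r^2 * 12 mod 31 = 2^2 * 12 = 4*12 = 17
  -> A = 17
B = 12^23 mod 31  (bits of 23 = 10111)
  bit 0 = 1: r = r^2 * 12 mod 31 = 1^2 * 12 = 1*12 = 12
  bit 1 = 0: r = r^2 mod 31 = 12^2 = 20
  bit 2 = 1: r = r^2 * 12 mod 31 = 20^2 * 12 = 28*12 = 26
  bit 3 = 1: r = r^2 * 12 mod 31 = 26^2 * 12 = 25*12 = 21
  bit 4 = 1: r = r^2 * 12 mod 31 = 21^2 * 12 = 7*12 = 22
  -> B = 22
s = B^a = 22^13 mod 31  (bits of 13 = 1101)
  bit 0 = 1: r = r^2 * 22 mod 31 = 1^2 * 22 = 1*22 = 22
  bit 1 = 1: r = r^2 * 22 mod 31 = 22^2 * 22 = 19*22 = 15
  bit 2 = 0: r = r^2 mod 31 = 15^2 = 8
  bit 3 = 1: r = r^2 * 22 mod 31 = 8^2 * 22 = 2*22 = 13
  -> s = B^a = 13

Answer: 17 22 13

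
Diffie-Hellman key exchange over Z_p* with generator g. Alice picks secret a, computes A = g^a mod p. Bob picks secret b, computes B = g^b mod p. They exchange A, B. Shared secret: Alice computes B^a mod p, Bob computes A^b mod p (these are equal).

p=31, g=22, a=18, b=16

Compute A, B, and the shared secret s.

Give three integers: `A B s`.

A = 22^18 mod 31  (bits of 18 = 10010)
  bit 0 = 1: r = r^2 * 22 mod 31 = 1^2 * 22 = 1*22 = 22
  bit 1 = 0: r = r^2 mod 31 = 22^2 = 19
  bit 2 = 0: r = r^2 mod 31 = 19^2 = 20
  bit 3 = 1: r = r^2 * 22 mod 31 = 20^2 * 22 = 28*22 = 27
  bit 4 = 0: r = r^2 mod 31 = 27^2 = 16
  -> A = 16
B = 22^16 mod 31  (bits of 16 = 10000)
  bit 0 = 1: r = r^2 * 22 mod 31 = 1^2 * 22 = 1*22 = 22
  bit 1 = 0: r = r^2 mod 31 = 22^2 = 19
  bit 2 = 0: r = r^2 mod 31 = 19^2 = 20
  bit 3 = 0: r = r^2 mod 31 = 20^2 = 28
  bit 4 = 0: r = r^2 mod 31 = 28^2 = 9
  -> B = 9
s = B^a = 9^18 mod 31  (bits of 18 = 10010)
  bit 0 = 1: r = r^2 * 9 mod 31 = 1^2 * 9 = 1*9 = 9
  bit 1 = 0: r = r^2 mod 31 = 9^2 = 19
  bit 2 = 0: r = r^2 mod 31 = 19^2 = 20
  bit 3 = 1: r = r^2 * 9 mod 31 = 20^2 * 9 = 28*9 = 4
  bit 4 = 0: r = r^2 mod 31 = 4^2 = 16
  -> s = B^a = 16

Answer: 16 9 16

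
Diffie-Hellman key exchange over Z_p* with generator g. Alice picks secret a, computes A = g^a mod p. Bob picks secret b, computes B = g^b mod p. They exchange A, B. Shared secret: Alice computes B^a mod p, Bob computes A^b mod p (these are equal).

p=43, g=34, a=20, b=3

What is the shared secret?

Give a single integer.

Answer: 21

Derivation:
A = 34^20 mod 43  (bits of 20 = 10100)
  bit 0 = 1: r = r^2 * 34 mod 43 = 1^2 * 34 = 1*34 = 34
  bit 1 = 0: r = r^2 mod 43 = 34^2 = 38
  bit 2 = 1: r = r^2 * 34 mod 43 = 38^2 * 34 = 25*34 = 33
  bit 3 = 0: r = r^2 mod 43 = 33^2 = 14
  bit 4 = 0: r = r^2 mod 43 = 14^2 = 24
  -> A = 24
B = 34^3 mod 43  (bits of 3 = 11)
  bit 0 = 1: r = r^2 * 34 mod 43 = 1^2 * 34 = 1*34 = 34
  bit 1 = 1: r = r^2 * 34 mod 43 = 34^2 * 34 = 38*34 = 2
  -> B = 2
s = B^a = 2^20 mod 43  (bits of 20 = 10100)
  bit 0 = 1: r = r^2 * 2 mod 43 = 1^2 * 2 = 1*2 = 2
  bit 1 = 0: r = r^2 mod 43 = 2^2 = 4
  bit 2 = 1: r = r^2 * 2 mod 43 = 4^2 * 2 = 16*2 = 32
  bit 3 = 0: r = r^2 mod 43 = 32^2 = 35
  bit 4 = 0: r = r^2 mod 43 = 35^2 = 21
  -> s = B^a = 21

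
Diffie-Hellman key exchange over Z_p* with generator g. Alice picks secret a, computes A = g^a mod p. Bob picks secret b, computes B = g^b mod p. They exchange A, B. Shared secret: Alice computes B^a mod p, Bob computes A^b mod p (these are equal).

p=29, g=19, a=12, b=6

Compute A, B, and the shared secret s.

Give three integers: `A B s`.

A = 19^12 mod 29  (bits of 12 = 1100)
  bit 0 = 1: r = r^2 * 19 mod 29 = 1^2 * 19 = 1*19 = 19
  bit 1 = 1: r = r^2 * 19 mod 29 = 19^2 * 19 = 13*19 = 15
  bit 2 = 0: r = r^2 mod 29 = 15^2 = 22
  bit 3 = 0: r = r^2 mod 29 = 22^2 = 20
  -> A = 20
B = 19^6 mod 29  (bits of 6 = 110)
  bit 0 = 1: r = r^2 * 19 mod 29 = 1^2 * 19 = 1*19 = 19
  bit 1 = 1: r = r^2 * 19 mod 29 = 19^2 * 19 = 13*19 = 15
  bit 2 = 0: r = r^2 mod 29 = 15^2 = 22
  -> B = 22
s = B^a = 22^12 mod 29  (bits of 12 = 1100)
  bit 0 = 1: r = r^2 * 22 mod 29 = 1^2 * 22 = 1*22 = 22
  bit 1 = 1: r = r^2 * 22 mod 29 = 22^2 * 22 = 20*22 = 5
  bit 2 = 0: r = r^2 mod 29 = 5^2 = 25
  bit 3 = 0: r = r^2 mod 29 = 25^2 = 16
  -> s = B^a = 16

Answer: 20 22 16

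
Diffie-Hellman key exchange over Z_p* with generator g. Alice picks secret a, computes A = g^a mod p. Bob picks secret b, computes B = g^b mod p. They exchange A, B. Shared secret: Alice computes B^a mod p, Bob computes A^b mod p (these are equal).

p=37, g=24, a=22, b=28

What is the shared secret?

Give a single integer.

A = 24^22 mod 37  (bits of 22 = 10110)
  bit 0 = 1: r = r^2 * 24 mod 37 = 1^2 * 24 = 1*24 = 24
  bit 1 = 0: r = r^2 mod 37 = 24^2 = 21
  bit 2 = 1: r = r^2 * 24 mod 37 = 21^2 * 24 = 34*24 = 2
  bit 3 = 1: r = r^2 * 24 mod 37 = 2^2 * 24 = 4*24 = 22
  bit 4 = 0: r = r^2 mod 37 = 22^2 = 3
  -> A = 3
B = 24^28 mod 37  (bits of 28 = 11100)
  bit 0 = 1: r = r^2 * 24 mod 37 = 1^2 * 24 = 1*24 = 24
  bit 1 = 1: r = r^2 * 24 mod 37 = 24^2 * 24 = 21*24 = 23
  bit 2 = 1: r = r^2 * 24 mod 37 = 23^2 * 24 = 11*24 = 5
  bit 3 = 0: r = r^2 mod 37 = 5^2 = 25
  bit 4 = 0: r = r^2 mod 37 = 25^2 = 33
  -> B = 33
s = B^a = 33^22 mod 37  (bits of 22 = 10110)
  bit 0 = 1: r = r^2 * 33 mod 37 = 1^2 * 33 = 1*33 = 33
  bit 1 = 0: r = r^2 mod 37 = 33^2 = 16
  bit 2 = 1: r = r^2 * 33 mod 37 = 16^2 * 33 = 34*33 = 12
  bit 3 = 1: r = r^2 * 33 mod 37 = 12^2 * 33 = 33*33 = 16
  bit 4 = 0: r = r^2 mod 37 = 16^2 = 34
  -> s = B^a = 34

Answer: 34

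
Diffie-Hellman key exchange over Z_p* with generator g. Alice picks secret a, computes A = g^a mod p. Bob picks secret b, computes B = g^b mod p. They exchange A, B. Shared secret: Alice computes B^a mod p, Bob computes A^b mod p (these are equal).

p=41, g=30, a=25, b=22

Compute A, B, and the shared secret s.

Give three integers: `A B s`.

Answer: 3 2 32

Derivation:
A = 30^25 mod 41  (bits of 25 = 11001)
  bit 0 = 1: r = r^2 * 30 mod 41 = 1^2 * 30 = 1*30 = 30
  bit 1 = 1: r = r^2 * 30 mod 41 = 30^2 * 30 = 39*30 = 22
  bit 2 = 0: r = r^2 mod 41 = 22^2 = 33
  bit 3 = 0: r = r^2 mod 41 = 33^2 = 23
  bit 4 = 1: r = r^2 * 30 mod 41 = 23^2 * 30 = 37*30 = 3
  -> A = 3
B = 30^22 mod 41  (bits of 22 = 10110)
  bit 0 = 1: r = r^2 * 30 mod 41 = 1^2 * 30 = 1*30 = 30
  bit 1 = 0: r = r^2 mod 41 = 30^2 = 39
  bit 2 = 1: r = r^2 * 30 mod 41 = 39^2 * 30 = 4*30 = 38
  bit 3 = 1: r = r^2 * 30 mod 41 = 38^2 * 30 = 9*30 = 24
  bit 4 = 0: r = r^2 mod 41 = 24^2 = 2
  -> B = 2
s = B^a = 2^25 mod 41  (bits of 25 = 11001)
  bit 0 = 1: r = r^2 * 2 mod 41 = 1^2 * 2 = 1*2 = 2
  bit 1 = 1: r = r^2 * 2 mod 41 = 2^2 * 2 = 4*2 = 8
  bit 2 = 0: r = r^2 mod 41 = 8^2 = 23
  bit 3 = 0: r = r^2 mod 41 = 23^2 = 37
  bit 4 = 1: r = r^2 * 2 mod 41 = 37^2 * 2 = 16*2 = 32
  -> s = B^a = 32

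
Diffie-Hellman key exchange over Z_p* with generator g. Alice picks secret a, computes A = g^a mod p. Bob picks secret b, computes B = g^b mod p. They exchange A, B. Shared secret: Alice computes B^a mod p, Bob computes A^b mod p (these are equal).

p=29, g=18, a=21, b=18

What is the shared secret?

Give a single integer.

A = 18^21 mod 29  (bits of 21 = 10101)
  bit 0 = 1: r = r^2 * 18 mod 29 = 1^2 * 18 = 1*18 = 18
  bit 1 = 0: r = r^2 mod 29 = 18^2 = 5
  bit 2 = 1: r = r^2 * 18 mod 29 = 5^2 * 18 = 25*18 = 15
  bit 3 = 0: r = r^2 mod 29 = 15^2 = 22
  bit 4 = 1: r = r^2 * 18 mod 29 = 22^2 * 18 = 20*18 = 12
  -> A = 12
B = 18^18 mod 29  (bits of 18 = 10010)
  bit 0 = 1: r = r^2 * 18 mod 29 = 1^2 * 18 = 1*18 = 18
  bit 1 = 0: r = r^2 mod 29 = 18^2 = 5
  bit 2 = 0: r = r^2 mod 29 = 5^2 = 25
  bit 3 = 1: r = r^2 * 18 mod 29 = 25^2 * 18 = 16*18 = 27
  bit 4 = 0: r = r^2 mod 29 = 27^2 = 4
  -> B = 4
s = B^a = 4^21 mod 29  (bits of 21 = 10101)
  bit 0 = 1: r = r^2 * 4 mod 29 = 1^2 * 4 = 1*4 = 4
  bit 1 = 0: r = r^2 mod 29 = 4^2 = 16
  bit 2 = 1: r = r^2 * 4 mod 29 = 16^2 * 4 = 24*4 = 9
  bit 3 = 0: r = r^2 mod 29 = 9^2 = 23
  bit 4 = 1: r = r^2 * 4 mod 29 = 23^2 * 4 = 7*4 = 28
  -> s = B^a = 28

Answer: 28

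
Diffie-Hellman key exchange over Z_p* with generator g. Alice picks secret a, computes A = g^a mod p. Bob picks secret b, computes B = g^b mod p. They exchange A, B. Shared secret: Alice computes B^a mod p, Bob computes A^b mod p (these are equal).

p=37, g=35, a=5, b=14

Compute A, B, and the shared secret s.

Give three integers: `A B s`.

A = 35^5 mod 37  (bits of 5 = 101)
  bit 0 = 1: r = r^2 * 35 mod 37 = 1^2 * 35 = 1*35 = 35
  bit 1 = 0: r = r^2 mod 37 = 35^2 = 4
  bit 2 = 1: r = r^2 * 35 mod 37 = 4^2 * 35 = 16*35 = 5
  -> A = 5
B = 35^14 mod 37  (bits of 14 = 1110)
  bit 0 = 1: r = r^2 * 35 mod 37 = 1^2 * 35 = 1*35 = 35
  bit 1 = 1: r = r^2 * 35 mod 37 = 35^2 * 35 = 4*35 = 29
  bit 2 = 1: r = r^2 * 35 mod 37 = 29^2 * 35 = 27*35 = 20
  bit 3 = 0: r = r^2 mod 37 = 20^2 = 30
  -> B = 30
s = B^a = 30^5 mod 37  (bits of 5 = 101)
  bit 0 = 1: r = r^2 * 30 mod 37 = 1^2 * 30 = 1*30 = 30
  bit 1 = 0: r = r^2 mod 37 = 30^2 = 12
  bit 2 = 1: r = r^2 * 30 mod 37 = 12^2 * 30 = 33*30 = 28
  -> s = B^a = 28

Answer: 5 30 28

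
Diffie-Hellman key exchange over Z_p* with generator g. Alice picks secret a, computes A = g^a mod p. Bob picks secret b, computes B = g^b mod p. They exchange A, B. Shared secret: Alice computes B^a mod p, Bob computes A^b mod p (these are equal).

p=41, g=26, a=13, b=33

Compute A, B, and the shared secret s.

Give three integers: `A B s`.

Answer: 35 6 24

Derivation:
A = 26^13 mod 41  (bits of 13 = 1101)
  bit 0 = 1: r = r^2 * 26 mod 41 = 1^2 * 26 = 1*26 = 26
  bit 1 = 1: r = r^2 * 26 mod 41 = 26^2 * 26 = 20*26 = 28
  bit 2 = 0: r = r^2 mod 41 = 28^2 = 5
  bit 3 = 1: r = r^2 * 26 mod 41 = 5^2 * 26 = 25*26 = 35
  -> A = 35
B = 26^33 mod 41  (bits of 33 = 100001)
  bit 0 = 1: r = r^2 * 26 mod 41 = 1^2 * 26 = 1*26 = 26
  bit 1 = 0: r = r^2 mod 41 = 26^2 = 20
  bit 2 = 0: r = r^2 mod 41 = 20^2 = 31
  bit 3 = 0: r = r^2 mod 41 = 31^2 = 18
  bit 4 = 0: r = r^2 mod 41 = 18^2 = 37
  bit 5 = 1: r = r^2 * 26 mod 41 = 37^2 * 26 = 16*26 = 6
  -> B = 6
s = B^a = 6^13 mod 41  (bits of 13 = 1101)
  bit 0 = 1: r = r^2 * 6 mod 41 = 1^2 * 6 = 1*6 = 6
  bit 1 = 1: r = r^2 * 6 mod 41 = 6^2 * 6 = 36*6 = 11
  bit 2 = 0: r = r^2 mod 41 = 11^2 = 39
  bit 3 = 1: r = r^2 * 6 mod 41 = 39^2 * 6 = 4*6 = 24
  -> s = B^a = 24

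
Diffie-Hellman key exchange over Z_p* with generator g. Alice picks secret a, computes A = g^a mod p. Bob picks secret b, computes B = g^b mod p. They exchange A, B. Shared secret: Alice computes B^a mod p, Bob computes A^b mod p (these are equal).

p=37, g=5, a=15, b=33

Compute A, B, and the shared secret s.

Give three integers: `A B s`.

Answer: 29 8 31

Derivation:
A = 5^15 mod 37  (bits of 15 = 1111)
  bit 0 = 1: r = r^2 * 5 mod 37 = 1^2 * 5 = 1*5 = 5
  bit 1 = 1: r = r^2 * 5 mod 37 = 5^2 * 5 = 25*5 = 14
  bit 2 = 1: r = r^2 * 5 mod 37 = 14^2 * 5 = 11*5 = 18
  bit 3 = 1: r = r^2 * 5 mod 37 = 18^2 * 5 = 28*5 = 29
  -> A = 29
B = 5^33 mod 37  (bits of 33 = 100001)
  bit 0 = 1: r = r^2 * 5 mod 37 = 1^2 * 5 = 1*5 = 5
  bit 1 = 0: r = r^2 mod 37 = 5^2 = 25
  bit 2 = 0: r = r^2 mod 37 = 25^2 = 33
  bit 3 = 0: r = r^2 mod 37 = 33^2 = 16
  bit 4 = 0: r = r^2 mod 37 = 16^2 = 34
  bit 5 = 1: r = r^2 * 5 mod 37 = 34^2 * 5 = 9*5 = 8
  -> B = 8
s = B^a = 8^15 mod 37  (bits of 15 = 1111)
  bit 0 = 1: r = r^2 * 8 mod 37 = 1^2 * 8 = 1*8 = 8
  bit 1 = 1: r = r^2 * 8 mod 37 = 8^2 * 8 = 27*8 = 31
  bit 2 = 1: r = r^2 * 8 mod 37 = 31^2 * 8 = 36*8 = 29
  bit 3 = 1: r = r^2 * 8 mod 37 = 29^2 * 8 = 27*8 = 31
  -> s = B^a = 31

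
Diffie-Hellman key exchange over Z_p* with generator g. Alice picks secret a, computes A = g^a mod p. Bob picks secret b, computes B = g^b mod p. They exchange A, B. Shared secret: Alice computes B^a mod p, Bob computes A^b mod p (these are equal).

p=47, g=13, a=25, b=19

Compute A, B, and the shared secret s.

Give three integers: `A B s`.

Answer: 19 22 33

Derivation:
A = 13^25 mod 47  (bits of 25 = 11001)
  bit 0 = 1: r = r^2 * 13 mod 47 = 1^2 * 13 = 1*13 = 13
  bit 1 = 1: r = r^2 * 13 mod 47 = 13^2 * 13 = 28*13 = 35
  bit 2 = 0: r = r^2 mod 47 = 35^2 = 3
  bit 3 = 0: r = r^2 mod 47 = 3^2 = 9
  bit 4 = 1: r = r^2 * 13 mod 47 = 9^2 * 13 = 34*13 = 19
  -> A = 19
B = 13^19 mod 47  (bits of 19 = 10011)
  bit 0 = 1: r = r^2 * 13 mod 47 = 1^2 * 13 = 1*13 = 13
  bit 1 = 0: r = r^2 mod 47 = 13^2 = 28
  bit 2 = 0: r = r^2 mod 47 = 28^2 = 32
  bit 3 = 1: r = r^2 * 13 mod 47 = 32^2 * 13 = 37*13 = 11
  bit 4 = 1: r = r^2 * 13 mod 47 = 11^2 * 13 = 27*13 = 22
  -> B = 22
s = B^a = 22^25 mod 47  (bits of 25 = 11001)
  bit 0 = 1: r = r^2 * 22 mod 47 = 1^2 * 22 = 1*22 = 22
  bit 1 = 1: r = r^2 * 22 mod 47 = 22^2 * 22 = 14*22 = 26
  bit 2 = 0: r = r^2 mod 47 = 26^2 = 18
  bit 3 = 0: r = r^2 mod 47 = 18^2 = 42
  bit 4 = 1: r = r^2 * 22 mod 47 = 42^2 * 22 = 25*22 = 33
  -> s = B^a = 33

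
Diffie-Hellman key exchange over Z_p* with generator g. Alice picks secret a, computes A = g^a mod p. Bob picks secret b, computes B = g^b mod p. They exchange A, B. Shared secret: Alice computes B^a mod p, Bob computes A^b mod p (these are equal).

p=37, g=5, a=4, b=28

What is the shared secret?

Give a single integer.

A = 5^4 mod 37  (bits of 4 = 100)
  bit 0 = 1: r = r^2 * 5 mod 37 = 1^2 * 5 = 1*5 = 5
  bit 1 = 0: r = r^2 mod 37 = 5^2 = 25
  bit 2 = 0: r = r^2 mod 37 = 25^2 = 33
  -> A = 33
B = 5^28 mod 37  (bits of 28 = 11100)
  bit 0 = 1: r = r^2 * 5 mod 37 = 1^2 * 5 = 1*5 = 5
  bit 1 = 1: r = r^2 * 5 mod 37 = 5^2 * 5 = 25*5 = 14
  bit 2 = 1: r = r^2 * 5 mod 37 = 14^2 * 5 = 11*5 = 18
  bit 3 = 0: r = r^2 mod 37 = 18^2 = 28
  bit 4 = 0: r = r^2 mod 37 = 28^2 = 7
  -> B = 7
s = B^a = 7^4 mod 37  (bits of 4 = 100)
  bit 0 = 1: r = r^2 * 7 mod 37 = 1^2 * 7 = 1*7 = 7
  bit 1 = 0: r = r^2 mod 37 = 7^2 = 12
  bit 2 = 0: r = r^2 mod 37 = 12^2 = 33
  -> s = B^a = 33

Answer: 33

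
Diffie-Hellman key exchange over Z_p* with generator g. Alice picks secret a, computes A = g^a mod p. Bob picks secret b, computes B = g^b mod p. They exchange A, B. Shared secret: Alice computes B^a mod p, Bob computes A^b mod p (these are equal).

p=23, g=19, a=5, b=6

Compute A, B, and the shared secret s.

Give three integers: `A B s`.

Answer: 11 2 9

Derivation:
A = 19^5 mod 23  (bits of 5 = 101)
  bit 0 = 1: r = r^2 * 19 mod 23 = 1^2 * 19 = 1*19 = 19
  bit 1 = 0: r = r^2 mod 23 = 19^2 = 16
  bit 2 = 1: r = r^2 * 19 mod 23 = 16^2 * 19 = 3*19 = 11
  -> A = 11
B = 19^6 mod 23  (bits of 6 = 110)
  bit 0 = 1: r = r^2 * 19 mod 23 = 1^2 * 19 = 1*19 = 19
  bit 1 = 1: r = r^2 * 19 mod 23 = 19^2 * 19 = 16*19 = 5
  bit 2 = 0: r = r^2 mod 23 = 5^2 = 2
  -> B = 2
s = B^a = 2^5 mod 23  (bits of 5 = 101)
  bit 0 = 1: r = r^2 * 2 mod 23 = 1^2 * 2 = 1*2 = 2
  bit 1 = 0: r = r^2 mod 23 = 2^2 = 4
  bit 2 = 1: r = r^2 * 2 mod 23 = 4^2 * 2 = 16*2 = 9
  -> s = B^a = 9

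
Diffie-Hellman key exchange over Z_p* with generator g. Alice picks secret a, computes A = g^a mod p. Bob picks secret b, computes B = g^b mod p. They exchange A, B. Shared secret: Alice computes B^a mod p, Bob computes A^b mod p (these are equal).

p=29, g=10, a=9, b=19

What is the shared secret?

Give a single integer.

A = 10^9 mod 29  (bits of 9 = 1001)
  bit 0 = 1: r = r^2 * 10 mod 29 = 1^2 * 10 = 1*10 = 10
  bit 1 = 0: r = r^2 mod 29 = 10^2 = 13
  bit 2 = 0: r = r^2 mod 29 = 13^2 = 24
  bit 3 = 1: r = r^2 * 10 mod 29 = 24^2 * 10 = 25*10 = 18
  -> A = 18
B = 10^19 mod 29  (bits of 19 = 10011)
  bit 0 = 1: r = r^2 * 10 mod 29 = 1^2 * 10 = 1*10 = 10
  bit 1 = 0: r = r^2 mod 29 = 10^2 = 13
  bit 2 = 0: r = r^2 mod 29 = 13^2 = 24
  bit 3 = 1: r = r^2 * 10 mod 29 = 24^2 * 10 = 25*10 = 18
  bit 4 = 1: r = r^2 * 10 mod 29 = 18^2 * 10 = 5*10 = 21
  -> B = 21
s = B^a = 21^9 mod 29  (bits of 9 = 1001)
  bit 0 = 1: r = r^2 * 21 mod 29 = 1^2 * 21 = 1*21 = 21
  bit 1 = 0: r = r^2 mod 29 = 21^2 = 6
  bit 2 = 0: r = r^2 mod 29 = 6^2 = 7
  bit 3 = 1: r = r^2 * 21 mod 29 = 7^2 * 21 = 20*21 = 14
  -> s = B^a = 14

Answer: 14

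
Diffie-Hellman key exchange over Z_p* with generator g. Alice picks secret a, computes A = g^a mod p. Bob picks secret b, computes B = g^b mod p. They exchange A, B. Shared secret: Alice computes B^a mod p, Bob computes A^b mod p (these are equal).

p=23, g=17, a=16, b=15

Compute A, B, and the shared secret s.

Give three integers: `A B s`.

Answer: 2 15 16

Derivation:
A = 17^16 mod 23  (bits of 16 = 10000)
  bit 0 = 1: r = r^2 * 17 mod 23 = 1^2 * 17 = 1*17 = 17
  bit 1 = 0: r = r^2 mod 23 = 17^2 = 13
  bit 2 = 0: r = r^2 mod 23 = 13^2 = 8
  bit 3 = 0: r = r^2 mod 23 = 8^2 = 18
  bit 4 = 0: r = r^2 mod 23 = 18^2 = 2
  -> A = 2
B = 17^15 mod 23  (bits of 15 = 1111)
  bit 0 = 1: r = r^2 * 17 mod 23 = 1^2 * 17 = 1*17 = 17
  bit 1 = 1: r = r^2 * 17 mod 23 = 17^2 * 17 = 13*17 = 14
  bit 2 = 1: r = r^2 * 17 mod 23 = 14^2 * 17 = 12*17 = 20
  bit 3 = 1: r = r^2 * 17 mod 23 = 20^2 * 17 = 9*17 = 15
  -> B = 15
s = B^a = 15^16 mod 23  (bits of 16 = 10000)
  bit 0 = 1: r = r^2 * 15 mod 23 = 1^2 * 15 = 1*15 = 15
  bit 1 = 0: r = r^2 mod 23 = 15^2 = 18
  bit 2 = 0: r = r^2 mod 23 = 18^2 = 2
  bit 3 = 0: r = r^2 mod 23 = 2^2 = 4
  bit 4 = 0: r = r^2 mod 23 = 4^2 = 16
  -> s = B^a = 16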